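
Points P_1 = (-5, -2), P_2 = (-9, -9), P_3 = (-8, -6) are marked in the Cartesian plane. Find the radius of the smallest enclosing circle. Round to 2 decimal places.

Side lengths²: P_1P_2² = 65, P_1P_3² = 25, P_2P_3² = 10.
Since P_1P_2² = 65 ≥ 25 + 10 = 35, the angle opposite P_1P_2 is not acute, so the smallest enclosing circle has P_1P_2 as diameter.
Centre = midpoint of P_1P_2 = (-7, -5.5), r² = 65/4 = 16.25.
r = √(16.25) ≈ 4.03.

4.03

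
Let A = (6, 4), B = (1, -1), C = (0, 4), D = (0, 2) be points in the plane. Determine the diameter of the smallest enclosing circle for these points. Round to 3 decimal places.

7.211

The minimum enclosing circle is determined by three boundary points: A, B, C.
Their circumcentre is (3, 2) with r² = 13.
The farthest remaining point D is at distance² 9 ≤ 13.
Diameter = 2r = 2√13 ≈ 7.211.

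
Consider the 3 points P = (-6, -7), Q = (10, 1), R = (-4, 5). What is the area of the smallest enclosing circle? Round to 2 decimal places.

254.57

Side lengths²: PQ² = 320, PR² = 148, QR² = 212.
Since PQ² = 320 < 212 + 148 = 360, the triangle is acute, so the smallest enclosing circle is the circumcircle.
Circumcentre = (17/11, -23/11), r² = 9805/121.
Area = π·r² = π·9805/121 ≈ 254.57.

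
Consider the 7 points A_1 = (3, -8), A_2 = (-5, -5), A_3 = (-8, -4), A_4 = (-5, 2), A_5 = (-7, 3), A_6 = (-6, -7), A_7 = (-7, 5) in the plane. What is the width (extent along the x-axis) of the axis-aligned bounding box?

11

max x = 3, min x = -8, so width = 11.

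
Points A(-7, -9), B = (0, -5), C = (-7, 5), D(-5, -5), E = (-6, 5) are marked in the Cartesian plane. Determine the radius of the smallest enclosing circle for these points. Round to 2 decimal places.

7.03

A smallest enclosing disk is always determined by at most three of the input points on its boundary.
The minimum enclosing circle is determined by three boundary points: A, B, C.
Their circumcentre is (-89/14, -2) with r² = 9685/196.
The farthest remaining point E is at distance² 9629/196 ≤ 9685/196.
r = √(9685/196) ≈ 7.03.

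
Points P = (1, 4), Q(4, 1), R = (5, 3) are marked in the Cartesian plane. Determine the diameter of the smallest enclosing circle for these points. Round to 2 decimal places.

4.35

Side lengths²: PQ² = 18, PR² = 17, QR² = 5.
Since PQ² = 18 < 17 + 5 = 22, the triangle is acute, so the smallest enclosing circle is the circumcircle.
Circumcentre = (17/6, 17/6), r² = 85/18.
Diameter = 2r = 2√(85/18) ≈ 4.35.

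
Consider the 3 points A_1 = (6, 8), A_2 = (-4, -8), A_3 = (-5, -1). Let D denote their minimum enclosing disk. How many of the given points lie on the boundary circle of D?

Side lengths²: A_1A_2² = 356, A_1A_3² = 202, A_2A_3² = 50.
Since A_1A_2² = 356 ≥ 202 + 50 = 252, the angle opposite A_1A_2 is not acute, so the smallest enclosing circle has A_1A_2 as diameter.
Centre = midpoint of A_1A_2 = (1, 0), r² = 356/4 = 89.
The points at distance exactly r from the centre are A_1, A_2 — 2 points.

2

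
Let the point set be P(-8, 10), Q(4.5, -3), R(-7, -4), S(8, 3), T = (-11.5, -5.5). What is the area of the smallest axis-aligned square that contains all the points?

The bounding box has width 19.5 and height 15.5.
An axis-aligned square enclosing the set must have side ≥ max(width, height).
So the minimum side is max(19.5, 15.5) = 19.5.
Area = 19.5² = 380.25.

380.25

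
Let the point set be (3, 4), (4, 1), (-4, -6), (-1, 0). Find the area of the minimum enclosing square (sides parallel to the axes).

100

The bounding box has width 8 and height 10.
An axis-aligned square enclosing the set must have side ≥ max(width, height).
So the minimum side is max(8, 10) = 10.
Area = 10² = 100.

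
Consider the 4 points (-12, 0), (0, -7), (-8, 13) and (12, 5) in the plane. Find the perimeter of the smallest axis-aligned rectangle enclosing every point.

88

Width = max x − min x = 12 − (-12) = 24.
Height = max y − min y = 13 − (-7) = 20.
Perimeter = 2(24 + 20) = 88.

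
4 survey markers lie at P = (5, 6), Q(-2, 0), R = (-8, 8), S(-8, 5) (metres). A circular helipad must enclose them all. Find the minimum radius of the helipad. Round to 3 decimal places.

The minimum enclosing circle is determined by three boundary points: P, R, S.
Their circumcentre is (-41/26, 6.5) with r² = 14705/338.
The farthest remaining point Q is at distance² 14341/338 ≤ 14705/338.
r = √(14705/338) ≈ 6.596.

6.596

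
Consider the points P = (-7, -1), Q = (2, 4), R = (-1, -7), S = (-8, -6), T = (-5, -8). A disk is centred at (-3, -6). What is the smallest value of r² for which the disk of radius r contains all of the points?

125

The required radius is the distance from (-3, -6) to the farthest point.
Squared distances: 41, 125, 5, 25, 8.
Maximum is 125, attained at Q.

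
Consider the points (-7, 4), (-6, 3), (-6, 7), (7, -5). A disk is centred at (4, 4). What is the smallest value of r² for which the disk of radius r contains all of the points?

The required radius is the distance from (4, 4) to the farthest point.
Squared distances: 121, 101, 109, 90.
Maximum is 121, attained at (-7, 4).

121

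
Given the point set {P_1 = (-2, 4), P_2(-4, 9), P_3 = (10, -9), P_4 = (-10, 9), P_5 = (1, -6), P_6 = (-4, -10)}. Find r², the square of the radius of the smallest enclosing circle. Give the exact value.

181

A smallest enclosing disk is always determined by at most three of the input points on its boundary.
The farthest pair is P_3–P_4 with squared distance 724. The circle on this segment as diameter has centre (0, 0) and r² = 724/4 = 181.
Check P_1: distance² to centre = 20 ≤ 181, so it lies inside.
All remaining points lie in this disk, and no smaller disk contains both endpoints, so this is the minimum enclosing circle.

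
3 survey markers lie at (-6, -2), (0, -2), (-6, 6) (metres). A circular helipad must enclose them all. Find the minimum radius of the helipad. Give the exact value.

Call the three points A, B, C in the order given.
Side lengths²: AB² = 36, AC² = 64, BC² = 100.
Since BC² = 100 ≥ 64 + 36 = 100, the angle opposite BC is not acute, so the smallest enclosing circle has BC as diameter.
Centre = midpoint of BC = (-3, 2), r² = 100/4 = 25.
r = √25 = 5.

5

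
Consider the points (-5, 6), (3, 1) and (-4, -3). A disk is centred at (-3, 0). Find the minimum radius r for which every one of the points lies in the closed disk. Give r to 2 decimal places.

6.32

The required radius is the distance from (-3, 0) to the farthest point.
Squared distances: 40, 37, 10.
Maximum is 40, attained at (-5, 6).
r = √40 ≈ 6.32.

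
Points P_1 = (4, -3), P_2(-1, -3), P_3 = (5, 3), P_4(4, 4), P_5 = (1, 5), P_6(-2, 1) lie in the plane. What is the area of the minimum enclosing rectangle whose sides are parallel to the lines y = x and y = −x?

In coordinates u = x + y, v = x − y the rectangle is axis-aligned; the map (x,y)→(u,v) scales areas by 2.
u-values: 1, -4, 8, 8, 6, -1; range = 8 − (-4) = 12.
v-values: 7, 2, 2, 0, -4, -3; range = 7 − (-4) = 11.
Area = (12 × 11) / 2 = 66.

66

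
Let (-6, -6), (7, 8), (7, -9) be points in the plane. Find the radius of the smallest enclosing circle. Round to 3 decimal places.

9.804

Call the three points A, B, C in the order given.
Side lengths²: AB² = 365, AC² = 178, BC² = 289.
Since AB² = 365 < 289 + 178 = 467, the triangle is acute, so the smallest enclosing circle is the circumcircle.
Circumcentre = (55/26, -0.5), r² = 32485/338.
r = √(32485/338) ≈ 9.804.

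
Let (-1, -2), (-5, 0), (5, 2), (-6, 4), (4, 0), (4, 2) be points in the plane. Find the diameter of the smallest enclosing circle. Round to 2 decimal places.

The farthest pair is (5, 2)–(-6, 4) with squared distance 125. The circle on this segment as diameter has centre (-0.5, 3) and r² = 125/4 = 31.25.
Check (-1, -2): distance² to centre = 25.25 ≤ 31.25, so it lies inside.
All remaining points lie in this disk, and no smaller disk contains both endpoints, so this is the minimum enclosing circle.
Diameter = 2r = 2√(31.25) ≈ 11.18.

11.18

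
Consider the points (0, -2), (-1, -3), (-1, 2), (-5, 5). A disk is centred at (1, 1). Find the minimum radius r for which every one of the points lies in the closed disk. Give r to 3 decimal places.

The required radius is the distance from (1, 1) to the farthest point.
Squared distances: 10, 20, 5, 52.
Maximum is 52, attained at (-5, 5).
r = √52 ≈ 7.211.

7.211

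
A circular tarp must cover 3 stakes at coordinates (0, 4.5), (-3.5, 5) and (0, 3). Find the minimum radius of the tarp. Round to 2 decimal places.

Call the three points A, B, C in the order given.
Side lengths²: AB² = 12.5, AC² = 2.25, BC² = 16.25.
Since BC² = 16.25 ≥ 12.5 + 2.25 = 14.75, the angle opposite BC is not acute, so the smallest enclosing circle has BC as diameter.
Centre = midpoint of BC = (-1.75, 4), r² = 16.25/4 = 4.0625.
r = √(4.0625) ≈ 2.02.

2.02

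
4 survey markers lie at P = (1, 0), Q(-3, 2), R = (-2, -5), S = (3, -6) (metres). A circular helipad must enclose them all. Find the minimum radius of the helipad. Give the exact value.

By Welzl's lemma the MEC is supported by two points (diametrically opposite) or three points (on a circumcircle).
The farthest pair is Q–S with squared distance 100. The circle on this segment as diameter has centre (0, -2) and r² = 100/4 = 25.
Check P: distance² to centre = 5 ≤ 25, so it lies inside.
All remaining points lie in this disk, and no smaller disk contains both endpoints, so this is the minimum enclosing circle.
r = √25 = 5.

5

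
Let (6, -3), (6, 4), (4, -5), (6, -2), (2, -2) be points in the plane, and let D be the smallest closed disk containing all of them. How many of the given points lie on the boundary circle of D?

The farthest pair is (6, 4)–(4, -5) with squared distance 85. The circle on this segment as diameter has centre (5, -0.5) and r² = 85/4 = 21.25.
Check (6, -3): distance² to centre = 7.25 ≤ 21.25, so it lies inside.
All remaining points lie in this disk, and no smaller disk contains both endpoints, so this is the minimum enclosing circle.
The points at distance exactly r from the centre are (6, 4), (4, -5) — 2 points.

2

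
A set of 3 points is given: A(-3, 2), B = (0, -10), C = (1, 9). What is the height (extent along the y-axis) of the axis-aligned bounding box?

max y = 9, min y = -10, so height = 19.

19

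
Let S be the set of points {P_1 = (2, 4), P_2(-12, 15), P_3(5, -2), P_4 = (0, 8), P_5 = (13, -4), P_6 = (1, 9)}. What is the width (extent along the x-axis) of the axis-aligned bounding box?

25

max x = 13, min x = -12, so width = 25.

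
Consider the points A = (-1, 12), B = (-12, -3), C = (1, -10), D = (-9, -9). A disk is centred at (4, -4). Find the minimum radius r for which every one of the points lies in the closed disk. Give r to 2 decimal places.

16.76

The required radius is the distance from (4, -4) to the farthest point.
Squared distances: 281, 257, 45, 194.
Maximum is 281, attained at A.
r = √281 ≈ 16.76.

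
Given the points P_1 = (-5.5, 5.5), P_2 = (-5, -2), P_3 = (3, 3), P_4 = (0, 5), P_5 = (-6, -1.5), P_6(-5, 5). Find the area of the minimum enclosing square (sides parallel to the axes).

81

The bounding box has width 9 and height 7.5.
An axis-aligned square enclosing the set must have side ≥ max(width, height).
So the minimum side is max(9, 7.5) = 9.
Area = 9² = 81.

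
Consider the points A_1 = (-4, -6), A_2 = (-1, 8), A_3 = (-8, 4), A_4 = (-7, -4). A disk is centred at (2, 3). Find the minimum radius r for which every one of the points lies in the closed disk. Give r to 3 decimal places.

The required radius is the distance from (2, 3) to the farthest point.
Squared distances: 117, 34, 101, 130.
Maximum is 130, attained at A_4.
r = √130 ≈ 11.402.

11.402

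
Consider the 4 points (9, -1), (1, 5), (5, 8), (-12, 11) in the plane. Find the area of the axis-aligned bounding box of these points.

x ranges over [-12, 9], width 21.
y ranges over [-1, 11], height 12.
Area = 21 × 12 = 252.

252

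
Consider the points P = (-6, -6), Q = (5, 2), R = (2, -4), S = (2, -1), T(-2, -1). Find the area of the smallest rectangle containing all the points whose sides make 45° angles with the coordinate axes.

66.5

In coordinates u = x + y, v = x − y the rectangle is axis-aligned; the map (x,y)→(u,v) scales areas by 2.
u-values: -12, 7, -2, 1, -3; range = 7 − (-12) = 19.
v-values: 0, 3, 6, 3, -1; range = 6 − (-1) = 7.
Area = (19 × 7) / 2 = 66.5.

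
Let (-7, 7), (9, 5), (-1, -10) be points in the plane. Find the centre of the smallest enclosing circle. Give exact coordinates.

Call the three points A, B, C in the order given.
Side lengths²: AB² = 260, AC² = 325, BC² = 325.
Since BC² = 325 < 325 + 260 = 585, the triangle is acute, so the smallest enclosing circle is the circumcircle.
Circumcentre = (0.25, 0), r² = 101.5625.
Centre = (0.25, 0).

(0.25, 0)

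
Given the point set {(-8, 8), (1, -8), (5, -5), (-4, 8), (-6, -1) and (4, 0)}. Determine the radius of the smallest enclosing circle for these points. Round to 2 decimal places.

9.27

The minimum enclosing circle of a finite set is fixed by two of the points (as a diameter) or three (as a circumcircle).
The minimum enclosing circle is determined by three boundary points: (-8, 8), (1, -8), (5, -5).
Their circumcentre is (-33/14, 9/14) with r² = 8425/98.
The farthest remaining point (-4, 8) is at distance² 5569/98 ≤ 8425/98.
r = √(8425/98) ≈ 9.27.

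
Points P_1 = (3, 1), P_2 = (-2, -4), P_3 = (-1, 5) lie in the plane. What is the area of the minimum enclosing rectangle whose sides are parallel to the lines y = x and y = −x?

40

In coordinates u = x + y, v = x − y the rectangle is axis-aligned; the map (x,y)→(u,v) scales areas by 2.
u-values: 4, -6, 4; range = 4 − (-6) = 10.
v-values: 2, 2, -6; range = 2 − (-6) = 8.
Area = (10 × 8) / 2 = 40.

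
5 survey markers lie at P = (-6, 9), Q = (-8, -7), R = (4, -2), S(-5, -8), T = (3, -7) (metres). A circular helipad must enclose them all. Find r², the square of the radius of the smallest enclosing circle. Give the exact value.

The minimum enclosing circle of a finite set is fixed by two of the points (as a diameter) or three (as a circumcircle).
The minimum enclosing circle is determined by three boundary points: P, Q, T.
Their circumcentre is (-2.5, 0.4375) with r² = 85.56640625.
The farthest remaining point S is at distance² 77.44140625 ≤ 85.56640625.

85.56640625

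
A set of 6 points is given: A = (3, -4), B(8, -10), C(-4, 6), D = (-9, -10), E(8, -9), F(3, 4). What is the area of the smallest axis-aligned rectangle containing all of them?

272

x ranges over [-9, 8], width 17.
y ranges over [-10, 6], height 16.
Area = 17 × 16 = 272.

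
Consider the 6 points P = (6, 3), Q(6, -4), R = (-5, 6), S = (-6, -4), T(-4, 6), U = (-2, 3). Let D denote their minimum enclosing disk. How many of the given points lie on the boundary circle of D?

The minimum enclosing circle is determined by three boundary points: Q, R, S.
Their circumcentre is (0, 0.45) with r² = 55.8025.
The farthest remaining point T is at distance² 46.8025 ≤ 55.8025.
The points at distance exactly r from the centre are Q, R, S — 3 points.

3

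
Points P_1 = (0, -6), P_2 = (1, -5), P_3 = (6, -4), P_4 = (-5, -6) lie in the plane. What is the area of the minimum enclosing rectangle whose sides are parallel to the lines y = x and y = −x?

58.5

In coordinates u = x + y, v = x − y the rectangle is axis-aligned; the map (x,y)→(u,v) scales areas by 2.
u-values: -6, -4, 2, -11; range = 2 − (-11) = 13.
v-values: 6, 6, 10, 1; range = 10 − 1 = 9.
Area = (13 × 9) / 2 = 58.5.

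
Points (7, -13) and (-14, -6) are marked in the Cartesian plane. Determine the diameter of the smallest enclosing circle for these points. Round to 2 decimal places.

The smallest circle enclosing two points has them as diameter endpoints.
Centre = midpoint = (-3.5, -9.5); r² = |(7, -13)−(-14, -6)|²/4 = 490/4 = 122.5.
Diameter = 2r = 2√(122.5) ≈ 22.14.

22.14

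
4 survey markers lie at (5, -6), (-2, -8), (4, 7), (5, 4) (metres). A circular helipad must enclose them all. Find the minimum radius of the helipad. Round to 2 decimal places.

8.08

The minimum enclosing circle of a finite set is fixed by two of the points (as a diameter) or three (as a circumcircle).
The farthest pair is (-2, -8)–(4, 7) with squared distance 261. The circle on this segment as diameter has centre (1, -0.5) and r² = 261/4 = 65.25.
Check (5, -6): distance² to centre = 46.25 ≤ 65.25, so it lies inside.
All remaining points lie in this disk, and no smaller disk contains both endpoints, so this is the minimum enclosing circle.
r = √(65.25) ≈ 8.08.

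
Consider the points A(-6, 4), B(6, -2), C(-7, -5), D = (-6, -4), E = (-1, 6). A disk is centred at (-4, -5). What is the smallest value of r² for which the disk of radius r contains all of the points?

The required radius is the distance from (-4, -5) to the farthest point.
Squared distances: 85, 109, 9, 5, 130.
Maximum is 130, attained at E.

130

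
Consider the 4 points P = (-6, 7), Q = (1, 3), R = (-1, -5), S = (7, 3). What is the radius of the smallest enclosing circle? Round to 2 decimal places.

7.35

The minimum enclosing circle of a finite set is fixed by two of the points (as a diameter) or three (as a circumcircle).
The minimum enclosing circle is determined by three boundary points: P, R, S.
Their circumcentre is (-11/34, 79/34) with r² = 31265/578.
The farthest remaining point Q is at distance² 1277/578 ≤ 31265/578.
r = √(31265/578) ≈ 7.35.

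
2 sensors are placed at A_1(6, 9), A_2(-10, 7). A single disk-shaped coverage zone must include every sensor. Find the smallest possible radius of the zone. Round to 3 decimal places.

8.062

The smallest circle enclosing two points has them as diameter endpoints.
Centre = midpoint = (-2, 8); r² = |A_1A_2|²/4 = 260/4 = 65.
r = √65 ≈ 8.062.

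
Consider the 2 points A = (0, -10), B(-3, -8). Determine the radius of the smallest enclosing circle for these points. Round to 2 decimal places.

The smallest circle enclosing two points has them as diameter endpoints.
Centre = midpoint = (-1.5, -9); r² = |AB|²/4 = 13/4 = 3.25.
r = √(3.25) ≈ 1.80.

1.80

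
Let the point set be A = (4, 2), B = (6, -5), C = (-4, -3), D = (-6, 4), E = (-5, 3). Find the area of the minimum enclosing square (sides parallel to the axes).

144

The bounding box has width 12 and height 9.
An axis-aligned square enclosing the set must have side ≥ max(width, height).
So the minimum side is max(12, 9) = 12.
Area = 12² = 144.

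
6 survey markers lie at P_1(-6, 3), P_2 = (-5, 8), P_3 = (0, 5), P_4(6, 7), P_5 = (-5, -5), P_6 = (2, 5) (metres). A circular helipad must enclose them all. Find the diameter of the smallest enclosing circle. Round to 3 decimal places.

The minimum enclosing circle of a finite set is fixed by two of the points (as a diameter) or three (as a circumcircle).
The minimum enclosing circle is determined by three boundary points: P_2, P_4, P_5.
Their circumcentre is (-1/22, 1.5) with r² = 16165/242.
The farthest remaining point P_1 is at distance² 9125/242 ≤ 16165/242.
Diameter = 2r = 2√(16165/242) ≈ 16.346.

16.346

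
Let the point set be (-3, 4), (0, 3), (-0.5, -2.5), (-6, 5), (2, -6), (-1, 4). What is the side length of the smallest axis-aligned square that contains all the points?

11

The bounding box has width 8 and height 11.
An axis-aligned square enclosing the set must have side ≥ max(width, height).
So the minimum side is max(8, 11) = 11.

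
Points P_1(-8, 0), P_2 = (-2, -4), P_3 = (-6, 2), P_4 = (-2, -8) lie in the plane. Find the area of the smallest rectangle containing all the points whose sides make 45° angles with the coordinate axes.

In coordinates u = x + y, v = x − y the rectangle is axis-aligned; the map (x,y)→(u,v) scales areas by 2.
u-values: -8, -6, -4, -10; range = -4 − (-10) = 6.
v-values: -8, 2, -8, 6; range = 6 − (-8) = 14.
Area = (6 × 14) / 2 = 42.

42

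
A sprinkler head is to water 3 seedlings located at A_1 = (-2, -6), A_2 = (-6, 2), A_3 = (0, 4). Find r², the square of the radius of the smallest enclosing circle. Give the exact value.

1300/49

Side lengths²: A_1A_2² = 80, A_1A_3² = 104, A_2A_3² = 40.
Since A_1A_3² = 104 < 80 + 40 = 120, the triangle is acute, so the smallest enclosing circle is the circumcircle.
Circumcentre = (-12/7, -6/7), r² = 1300/49.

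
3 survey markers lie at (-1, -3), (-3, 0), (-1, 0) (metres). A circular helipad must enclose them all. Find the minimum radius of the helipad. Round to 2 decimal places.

Call the three points A, B, C in the order given.
Side lengths²: AB² = 13, AC² = 9, BC² = 4.
Since AB² = 13 ≥ 9 + 4 = 13, the angle opposite AB is not acute, so the smallest enclosing circle has AB as diameter.
Centre = midpoint of AB = (-2, -1.5), r² = 13/4 = 3.25.
r = √(3.25) ≈ 1.80.

1.80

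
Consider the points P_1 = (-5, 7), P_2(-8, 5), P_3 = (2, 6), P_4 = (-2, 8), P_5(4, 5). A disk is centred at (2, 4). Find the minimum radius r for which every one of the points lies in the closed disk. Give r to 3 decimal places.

10.050

The required radius is the distance from (2, 4) to the farthest point.
Squared distances: 58, 101, 4, 32, 5.
Maximum is 101, attained at P_2.
r = √101 ≈ 10.050.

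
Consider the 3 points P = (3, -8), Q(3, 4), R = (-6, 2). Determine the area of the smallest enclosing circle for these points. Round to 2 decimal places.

149.18

Side lengths²: PQ² = 144, PR² = 181, QR² = 85.
Since PR² = 181 < 144 + 85 = 229, the triangle is acute, so the smallest enclosing circle is the circumcircle.
Circumcentre = (-7/18, -2), r² = 15385/324.
Area = π·r² = π·15385/324 ≈ 149.18.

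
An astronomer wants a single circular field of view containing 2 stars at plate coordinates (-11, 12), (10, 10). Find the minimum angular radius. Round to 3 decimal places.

10.548

The smallest circle enclosing two points has them as diameter endpoints.
Centre = midpoint = (-0.5, 11); r² = |(-11, 12)−(10, 10)|²/4 = 445/4 = 111.25.
r = √(111.25) ≈ 10.548.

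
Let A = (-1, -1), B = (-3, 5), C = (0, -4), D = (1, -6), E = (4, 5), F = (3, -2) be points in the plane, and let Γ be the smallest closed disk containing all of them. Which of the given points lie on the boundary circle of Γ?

The minimum enclosing circle is determined by three boundary points: B, D, E.
Their circumcentre is (0.5, 1/22) with r² = 8905/242.
The farthest remaining point C is at distance² 4021/242 ≤ 8905/242.
The points at distance exactly r from the centre are B, D, E — 3 points.

B, D, E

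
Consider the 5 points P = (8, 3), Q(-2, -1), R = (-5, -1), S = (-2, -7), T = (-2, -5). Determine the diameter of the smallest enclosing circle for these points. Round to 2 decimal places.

14.34

The minimum enclosing circle is determined by three boundary points: P, R, S.
Their circumcentre is (13/6, -7/6) with r² = 925/18.
The farthest remaining point T is at distance² 577/18 ≤ 925/18.
Diameter = 2r = 2√(925/18) ≈ 14.34.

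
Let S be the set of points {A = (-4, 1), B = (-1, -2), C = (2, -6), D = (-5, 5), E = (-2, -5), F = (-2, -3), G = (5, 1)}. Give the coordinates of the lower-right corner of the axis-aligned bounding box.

(5, -6)

x-range [-5, 5], y-range [-6, 5].
The lower-right corner is (5, -6).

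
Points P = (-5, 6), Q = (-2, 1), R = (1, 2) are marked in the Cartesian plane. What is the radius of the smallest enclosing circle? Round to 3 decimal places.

Side lengths²: PQ² = 34, PR² = 52, QR² = 10.
Since PR² = 52 ≥ 34 + 10 = 44, the angle opposite PR is not acute, so the smallest enclosing circle has PR as diameter.
Centre = midpoint of PR = (-2, 4), r² = 52/4 = 13.
r = √13 ≈ 3.606.

3.606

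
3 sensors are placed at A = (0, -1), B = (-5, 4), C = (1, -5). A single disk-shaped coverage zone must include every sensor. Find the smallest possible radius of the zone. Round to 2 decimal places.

5.41

Side lengths²: AB² = 50, AC² = 17, BC² = 117.
Since BC² = 117 ≥ 50 + 17 = 67, the angle opposite BC is not acute, so the smallest enclosing circle has BC as diameter.
Centre = midpoint of BC = (-2, -0.5), r² = 117/4 = 29.25.
r = √(29.25) ≈ 5.41.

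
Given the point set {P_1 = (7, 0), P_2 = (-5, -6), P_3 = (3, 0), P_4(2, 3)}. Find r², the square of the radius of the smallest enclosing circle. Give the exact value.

The farthest pair is P_1–P_2 with squared distance 180. The circle on this segment as diameter has centre (1, -3) and r² = 180/4 = 45.
Check P_3: distance² to centre = 13 ≤ 45, so it lies inside.
All remaining points lie in this disk, and no smaller disk contains both endpoints, so this is the minimum enclosing circle.

45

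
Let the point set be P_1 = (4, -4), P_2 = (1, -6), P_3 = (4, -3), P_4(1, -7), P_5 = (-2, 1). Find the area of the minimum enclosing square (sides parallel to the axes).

The bounding box has width 6 and height 8.
An axis-aligned square enclosing the set must have side ≥ max(width, height).
So the minimum side is max(6, 8) = 8.
Area = 8² = 64.

64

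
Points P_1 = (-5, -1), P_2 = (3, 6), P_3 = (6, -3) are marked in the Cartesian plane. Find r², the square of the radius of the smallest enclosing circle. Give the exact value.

Side lengths²: P_1P_2² = 113, P_1P_3² = 125, P_2P_3² = 90.
Since P_1P_3² = 125 < 113 + 90 = 203, the triangle is acute, so the smallest enclosing circle is the circumcircle.
Circumcentre = (57/62, 19/62), r² = 70625/1922.

70625/1922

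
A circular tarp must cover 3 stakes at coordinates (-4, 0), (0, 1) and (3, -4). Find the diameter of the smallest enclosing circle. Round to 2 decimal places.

8.06

Call the three points A, B, C in the order given.
Side lengths²: AB² = 17, AC² = 65, BC² = 34.
Since AC² = 65 ≥ 34 + 17 = 51, the angle opposite AC is not acute, so the smallest enclosing circle has AC as diameter.
Centre = midpoint of AC = (-0.5, -2), r² = 65/4 = 16.25.
Diameter = 2r = 2√(16.25) ≈ 8.06.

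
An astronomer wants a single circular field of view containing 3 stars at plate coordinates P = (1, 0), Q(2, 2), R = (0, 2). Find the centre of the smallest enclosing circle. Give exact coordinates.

(1, 1.25)

Side lengths²: PQ² = 5, PR² = 5, QR² = 4.
Since PR² = 5 < 5 + 4 = 9, the triangle is acute, so the smallest enclosing circle is the circumcircle.
Circumcentre = (1, 1.25), r² = 1.5625.
Centre = (1, 1.25).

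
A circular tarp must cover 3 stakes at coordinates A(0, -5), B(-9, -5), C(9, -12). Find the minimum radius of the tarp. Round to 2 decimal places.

9.66

Side lengths²: AB² = 81, AC² = 130, BC² = 373.
Since BC² = 373 ≥ 130 + 81 = 211, the angle opposite BC is not acute, so the smallest enclosing circle has BC as diameter.
Centre = midpoint of BC = (0, -8.5), r² = 373/4 = 93.25.
r = √(93.25) ≈ 9.66.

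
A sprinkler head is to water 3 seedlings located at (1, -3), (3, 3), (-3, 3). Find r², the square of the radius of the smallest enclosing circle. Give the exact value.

Call the three points A, B, C in the order given.
Side lengths²: AB² = 40, AC² = 52, BC² = 36.
Since AC² = 52 < 40 + 36 = 76, the triangle is acute, so the smallest enclosing circle is the circumcircle.
Circumcentre = (0, 2/3), r² = 130/9.

130/9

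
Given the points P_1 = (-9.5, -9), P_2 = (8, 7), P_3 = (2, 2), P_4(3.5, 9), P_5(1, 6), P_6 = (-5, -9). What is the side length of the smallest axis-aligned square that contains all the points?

The bounding box has width 17.5 and height 18.
An axis-aligned square enclosing the set must have side ≥ max(width, height).
So the minimum side is max(17.5, 18) = 18.

18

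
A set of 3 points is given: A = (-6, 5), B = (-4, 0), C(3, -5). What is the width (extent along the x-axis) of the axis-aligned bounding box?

9

max x = 3, min x = -6, so width = 9.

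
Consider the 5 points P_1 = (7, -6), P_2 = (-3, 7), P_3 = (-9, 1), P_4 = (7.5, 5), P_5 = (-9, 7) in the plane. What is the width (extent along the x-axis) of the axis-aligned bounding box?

16.5

max x = 7.5, min x = -9, so width = 16.5.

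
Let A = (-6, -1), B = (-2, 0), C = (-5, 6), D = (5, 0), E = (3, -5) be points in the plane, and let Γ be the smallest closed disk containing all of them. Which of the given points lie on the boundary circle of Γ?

C, E

The minimum enclosing circle of a finite set is fixed by two of the points (as a diameter) or three (as a circumcircle).
The farthest pair is C–E with squared distance 185. The circle on this segment as diameter has centre (-1, 0.5) and r² = 185/4 = 46.25.
Check A: distance² to centre = 27.25 ≤ 46.25, so it lies inside.
All remaining points lie in this disk, and no smaller disk contains both endpoints, so this is the minimum enclosing circle.
The points at distance exactly r from the centre are C, E — 2 points.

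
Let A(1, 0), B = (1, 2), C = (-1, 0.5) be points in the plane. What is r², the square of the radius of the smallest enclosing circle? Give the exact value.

Side lengths²: AB² = 4, AC² = 4.25, BC² = 6.25.
Since BC² = 6.25 < 4.25 + 4 = 8.25, the triangle is acute, so the smallest enclosing circle is the circumcircle.
Circumcentre = (0.1875, 1), r² = 1.66015625.

1.66015625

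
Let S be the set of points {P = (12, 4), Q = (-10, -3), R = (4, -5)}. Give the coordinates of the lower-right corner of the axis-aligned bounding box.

(12, -5)

x-range [-10, 12], y-range [-5, 4].
The lower-right corner is (12, -5).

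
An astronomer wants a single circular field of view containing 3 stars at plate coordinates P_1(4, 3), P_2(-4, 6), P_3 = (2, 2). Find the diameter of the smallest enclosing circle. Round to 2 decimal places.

8.54

Side lengths²: P_1P_2² = 73, P_1P_3² = 5, P_2P_3² = 52.
Since P_1P_2² = 73 ≥ 52 + 5 = 57, the angle opposite P_1P_2 is not acute, so the smallest enclosing circle has P_1P_2 as diameter.
Centre = midpoint of P_1P_2 = (0, 4.5), r² = 73/4 = 18.25.
Diameter = 2r = 2√(18.25) ≈ 8.54.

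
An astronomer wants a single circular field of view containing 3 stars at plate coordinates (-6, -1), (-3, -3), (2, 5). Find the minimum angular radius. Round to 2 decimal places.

5.00

Call the three points A, B, C in the order given.
Side lengths²: AB² = 13, AC² = 100, BC² = 89.
Since AC² = 100 < 89 + 13 = 102, the triangle is acute, so the smallest enclosing circle is the circumcircle.
Circumcentre = (-65/34, 32/17), r² = 28925/1156.
r = √(28925/1156) ≈ 5.00.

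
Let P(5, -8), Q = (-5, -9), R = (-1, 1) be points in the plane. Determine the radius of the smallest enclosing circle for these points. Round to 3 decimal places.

6.098

Side lengths²: PQ² = 101, PR² = 117, QR² = 116.
Since PR² = 117 < 116 + 101 = 217, the triangle is acute, so the smallest enclosing circle is the circumcircle.
Circumcentre = (-0.34375, -5.0625), r² = 37.1845703125.
r = √(37.1845703125) ≈ 6.098.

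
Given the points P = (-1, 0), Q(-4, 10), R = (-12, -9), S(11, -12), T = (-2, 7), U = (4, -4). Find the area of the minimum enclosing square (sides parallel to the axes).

The bounding box has width 23 and height 22.
An axis-aligned square enclosing the set must have side ≥ max(width, height).
So the minimum side is max(23, 22) = 23.
Area = 23² = 529.

529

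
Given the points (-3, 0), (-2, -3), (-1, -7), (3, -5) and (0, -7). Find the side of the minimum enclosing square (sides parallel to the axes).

The bounding box has width 6 and height 7.
An axis-aligned square enclosing the set must have side ≥ max(width, height).
So the minimum side is max(6, 7) = 7.

7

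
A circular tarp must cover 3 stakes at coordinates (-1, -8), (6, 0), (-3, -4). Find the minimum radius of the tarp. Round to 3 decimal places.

5.321

Call the three points A, B, C in the order given.
Side lengths²: AB² = 113, AC² = 20, BC² = 97.
Since AB² = 113 < 97 + 20 = 117, the triangle is acute, so the smallest enclosing circle is the circumcircle.
Circumcentre = (51/22, -169/44), r² = 54805/1936.
r = √(54805/1936) ≈ 5.321.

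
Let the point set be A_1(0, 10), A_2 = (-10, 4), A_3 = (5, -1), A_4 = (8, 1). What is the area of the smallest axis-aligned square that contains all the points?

324

The bounding box has width 18 and height 11.
An axis-aligned square enclosing the set must have side ≥ max(width, height).
So the minimum side is max(18, 11) = 18.
Area = 18² = 324.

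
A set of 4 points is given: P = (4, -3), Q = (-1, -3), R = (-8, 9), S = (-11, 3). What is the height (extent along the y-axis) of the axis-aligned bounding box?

12

max y = 9, min y = -3, so height = 12.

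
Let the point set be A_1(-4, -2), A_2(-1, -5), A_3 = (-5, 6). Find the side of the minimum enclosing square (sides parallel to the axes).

The bounding box has width 4 and height 11.
An axis-aligned square enclosing the set must have side ≥ max(width, height).
So the minimum side is max(4, 11) = 11.

11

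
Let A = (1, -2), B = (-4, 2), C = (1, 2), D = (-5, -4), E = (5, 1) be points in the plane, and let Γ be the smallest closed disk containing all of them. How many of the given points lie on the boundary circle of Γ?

2

By Welzl's lemma the MEC is supported by two points (diametrically opposite) or three points (on a circumcircle).
The farthest pair is D–E with squared distance 125. The circle on this segment as diameter has centre (0, -1.5) and r² = 125/4 = 31.25.
Check A: distance² to centre = 1.25 ≤ 31.25, so it lies inside.
All remaining points lie in this disk, and no smaller disk contains both endpoints, so this is the minimum enclosing circle.
The points at distance exactly r from the centre are D, E — 2 points.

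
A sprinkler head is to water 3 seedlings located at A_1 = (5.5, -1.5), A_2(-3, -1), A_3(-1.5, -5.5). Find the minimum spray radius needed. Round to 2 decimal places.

4.34

Side lengths²: A_1A_2² = 72.5, A_1A_3² = 65, A_2A_3² = 22.5.
Since A_1A_2² = 72.5 < 65 + 22.5 = 87.5, the triangle is acute, so the smallest enclosing circle is the circumcircle.
Circumcentre = (1.2, -2.1), r² = 18.85.
r = √(18.85) ≈ 4.34.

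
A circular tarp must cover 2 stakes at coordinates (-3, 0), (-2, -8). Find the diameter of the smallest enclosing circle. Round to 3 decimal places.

8.062

The smallest circle enclosing two points has them as diameter endpoints.
Centre = midpoint = (-2.5, -4); r² = |(-3, 0)−(-2, -8)|²/4 = 65/4 = 16.25.
Diameter = 2r = 2√(16.25) ≈ 8.062.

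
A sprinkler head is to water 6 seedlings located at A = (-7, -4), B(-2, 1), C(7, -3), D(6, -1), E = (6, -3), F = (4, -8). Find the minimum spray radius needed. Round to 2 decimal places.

The farthest pair is A–C with squared distance 197. The circle on this segment as diameter has centre (0, -3.5) and r² = 197/4 = 49.25.
Check B: distance² to centre = 24.25 ≤ 49.25, so it lies inside.
All remaining points lie in this disk, and no smaller disk contains both endpoints, so this is the minimum enclosing circle.
r = √(49.25) ≈ 7.02.

7.02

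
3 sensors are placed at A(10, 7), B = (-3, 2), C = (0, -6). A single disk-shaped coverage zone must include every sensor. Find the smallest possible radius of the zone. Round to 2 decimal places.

Side lengths²: AB² = 194, AC² = 269, BC² = 73.
Since AC² = 269 ≥ 194 + 73 = 267, the angle opposite AC is not acute, so the smallest enclosing circle has AC as diameter.
Centre = midpoint of AC = (5, 0.5), r² = 269/4 = 67.25.
r = √(67.25) ≈ 8.20.

8.20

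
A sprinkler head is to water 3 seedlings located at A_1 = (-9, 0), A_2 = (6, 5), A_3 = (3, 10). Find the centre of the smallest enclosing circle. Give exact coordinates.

Side lengths²: A_1A_2² = 250, A_1A_3² = 244, A_2A_3² = 34.
Since A_1A_2² = 250 < 244 + 34 = 278, the triangle is acute, so the smallest enclosing circle is the circumcircle.
Circumcentre = (-17/9, 11/3), r² = 5185/81.
Centre = (-17/9, 11/3).

(-17/9, 11/3)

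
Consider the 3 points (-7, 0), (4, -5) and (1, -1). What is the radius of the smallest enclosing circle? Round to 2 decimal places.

6.04

Call the three points A, B, C in the order given.
Side lengths²: AB² = 146, AC² = 65, BC² = 25.
Since AB² = 146 ≥ 65 + 25 = 90, the angle opposite AB is not acute, so the smallest enclosing circle has AB as diameter.
Centre = midpoint of AB = (-1.5, -2.5), r² = 146/4 = 36.5.
r = √(36.5) ≈ 6.04.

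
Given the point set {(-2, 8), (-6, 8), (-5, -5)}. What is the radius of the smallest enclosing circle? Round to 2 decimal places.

6.69

Call the three points A, B, C in the order given.
Side lengths²: AB² = 16, AC² = 178, BC² = 170.
Since AC² = 178 < 170 + 16 = 186, the triangle is acute, so the smallest enclosing circle is the circumcircle.
Circumcentre = (-4, 21/13), r² = 7565/169.
r = √(7565/169) ≈ 6.69.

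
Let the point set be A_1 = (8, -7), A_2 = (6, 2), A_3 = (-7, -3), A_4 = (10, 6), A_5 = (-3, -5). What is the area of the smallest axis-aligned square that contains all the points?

289

The bounding box has width 17 and height 13.
An axis-aligned square enclosing the set must have side ≥ max(width, height).
So the minimum side is max(17, 13) = 17.
Area = 17² = 289.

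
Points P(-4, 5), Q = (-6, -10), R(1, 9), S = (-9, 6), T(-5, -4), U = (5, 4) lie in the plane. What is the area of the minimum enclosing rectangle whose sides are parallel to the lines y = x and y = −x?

In coordinates u = x + y, v = x − y the rectangle is axis-aligned; the map (x,y)→(u,v) scales areas by 2.
u-values: 1, -16, 10, -3, -9, 9; range = 10 − (-16) = 26.
v-values: -9, 4, -8, -15, -1, 1; range = 4 − (-15) = 19.
Area = (26 × 19) / 2 = 247.

247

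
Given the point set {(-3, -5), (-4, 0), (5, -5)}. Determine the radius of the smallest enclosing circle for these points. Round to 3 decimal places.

Call the three points A, B, C in the order given.
Side lengths²: AB² = 26, AC² = 64, BC² = 106.
Since BC² = 106 ≥ 64 + 26 = 90, the angle opposite BC is not acute, so the smallest enclosing circle has BC as diameter.
Centre = midpoint of BC = (0.5, -2.5), r² = 106/4 = 26.5.
r = √(26.5) ≈ 5.148.

5.148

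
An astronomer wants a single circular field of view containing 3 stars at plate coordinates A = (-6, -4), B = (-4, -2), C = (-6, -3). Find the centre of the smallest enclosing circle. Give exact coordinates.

Side lengths²: AB² = 8, AC² = 1, BC² = 5.
Since AB² = 8 ≥ 5 + 1 = 6, the angle opposite AB is not acute, so the smallest enclosing circle has AB as diameter.
Centre = midpoint of AB = (-5, -3), r² = 8/4 = 2.
Centre = (-5, -3).

(-5, -3)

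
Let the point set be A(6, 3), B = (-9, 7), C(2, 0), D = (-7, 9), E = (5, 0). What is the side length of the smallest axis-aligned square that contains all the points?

15

The bounding box has width 15 and height 9.
An axis-aligned square enclosing the set must have side ≥ max(width, height).
So the minimum side is max(15, 9) = 15.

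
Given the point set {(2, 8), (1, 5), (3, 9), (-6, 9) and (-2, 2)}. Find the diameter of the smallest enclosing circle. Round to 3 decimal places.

A smallest enclosing disk is always determined by at most three of the input points on its boundary.
The minimum enclosing circle is determined by three boundary points: (3, 9), (-6, 9), (-2, 2).
Their circumcentre is (-1.5, 97/14) with r² = 2405/98.
The farthest remaining point (2, 8) is at distance² 1313/98 ≤ 2405/98.
Diameter = 2r = 2√(2405/98) ≈ 9.908.

9.908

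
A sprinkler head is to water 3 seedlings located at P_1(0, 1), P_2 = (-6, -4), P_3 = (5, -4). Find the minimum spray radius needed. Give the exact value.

Side lengths²: P_1P_2² = 61, P_1P_3² = 50, P_2P_3² = 121.
Since P_2P_3² = 121 ≥ 61 + 50 = 111, the angle opposite P_2P_3 is not acute, so the smallest enclosing circle has P_2P_3 as diameter.
Centre = midpoint of P_2P_3 = (-0.5, -4), r² = 121/4 = 30.25.
r = √(30.25) = 5.5.

5.5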